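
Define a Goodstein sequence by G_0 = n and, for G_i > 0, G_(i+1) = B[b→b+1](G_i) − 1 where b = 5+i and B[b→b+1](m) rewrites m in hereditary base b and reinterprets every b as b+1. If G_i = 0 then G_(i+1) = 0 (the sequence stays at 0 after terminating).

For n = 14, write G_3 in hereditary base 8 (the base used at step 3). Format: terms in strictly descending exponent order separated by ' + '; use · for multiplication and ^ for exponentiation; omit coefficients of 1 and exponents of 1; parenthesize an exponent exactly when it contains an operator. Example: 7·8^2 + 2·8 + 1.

2·8 + 1

G_0 = 14. HB_5(14) = 2·5 + 4. Bump = 16. G_1 = 15.
G_1 = 15. HB_6(15) = 2·6 + 3. Bump = 17. G_2 = 16.
G_2 = 16. HB_7(16) = 2·7 + 2. Bump = 18. G_3 = 17.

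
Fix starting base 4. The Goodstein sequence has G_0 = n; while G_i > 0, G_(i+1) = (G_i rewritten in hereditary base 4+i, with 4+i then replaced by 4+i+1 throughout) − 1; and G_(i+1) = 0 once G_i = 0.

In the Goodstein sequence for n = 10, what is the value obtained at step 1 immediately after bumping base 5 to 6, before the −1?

13

[0] 10 ≡ 2·4 + 2 (base 4). Lift 5: 12. −1: 11.
[1] 11 ≡ 2·5 + 1 (base 5). Lift 6: 13. −1: 12.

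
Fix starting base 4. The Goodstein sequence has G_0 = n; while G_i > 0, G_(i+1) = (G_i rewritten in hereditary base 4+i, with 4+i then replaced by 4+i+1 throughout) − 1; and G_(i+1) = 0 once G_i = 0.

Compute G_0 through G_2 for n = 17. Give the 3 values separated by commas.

17, 25, 35

step 0: 17 = 4^2 + 1; sub 5 for 4: 5^2 + 1; = 26; G_1 = 26−1 = 25
step 1: 25 = 5^2; sub 6 for 5: 6^2; = 36; G_2 = 36−1 = 35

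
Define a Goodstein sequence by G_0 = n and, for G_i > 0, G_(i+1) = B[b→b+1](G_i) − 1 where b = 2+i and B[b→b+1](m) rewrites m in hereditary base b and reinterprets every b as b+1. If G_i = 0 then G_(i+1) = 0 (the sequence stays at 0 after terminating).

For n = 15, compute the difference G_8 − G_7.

(0) 15|_2 = 2^(2 + 1) + 2^2 + 2 + 1 ↦ 3^(3 + 1) + 3^3 + 3 + 1|_3 = 112 ⇒ 111
(1) 111|_3 = 3^(3 + 1) + 3^3 + 3 ↦ 4^(4 + 1) + 4^4 + 4|_4 = 1284 ⇒ 1283
(2) 1283|_4 = 4^(4 + 1) + 4^4 + 3 ↦ 5^(5 + 1) + 5^5 + 3|_5 = 18753 ⇒ 18752
(3) 18752|_5 = 5^(5 + 1) + 5^5 + 2 ↦ 6^(6 + 1) + 6^6 + 2|_6 = 326594 ⇒ 326593
(4) 326593|_6 = 6^(6 + 1) + 6^6 + 1 ↦ 7^(7 + 1) + 7^7 + 1|_7 = 6588345 ⇒ 6588344
(5) 6588344|_7 = 7^(7 + 1) + 7^7 ↦ 8^(8 + 1) + 8^8|_8 = 150994944 ⇒ 150994943
(6) 150994943|_8 = 8^(8 + 1) + 7·8^7 + 7·8^6 + 7·8^5 + 7·8^4 + 7·8^3 + 7·8^2 + 7·8 + 7 ↦ 9^(9 + 1) + 7·9^7 + 7·9^6 + 7·9^5 + 7·9^4 + 7·9^3 + 7·9^2 + 7·9 + 7|_9 = 3524450281 ⇒ 3524450280
(7) 3524450280|_9 = 9^(9 + 1) + 7·9^7 + 7·9^6 + 7·9^5 + 7·9^4 + 7·9^3 + 7·9^2 + 7·9 + 6 ↦ 10^(10 + 1) + 7·10^7 + 7·10^6 + 7·10^5 + 7·10^4 + 7·10^3 + 7·10^2 + 7·10 + 6|_10 = 100077777776 ⇒ 100077777775

96553327495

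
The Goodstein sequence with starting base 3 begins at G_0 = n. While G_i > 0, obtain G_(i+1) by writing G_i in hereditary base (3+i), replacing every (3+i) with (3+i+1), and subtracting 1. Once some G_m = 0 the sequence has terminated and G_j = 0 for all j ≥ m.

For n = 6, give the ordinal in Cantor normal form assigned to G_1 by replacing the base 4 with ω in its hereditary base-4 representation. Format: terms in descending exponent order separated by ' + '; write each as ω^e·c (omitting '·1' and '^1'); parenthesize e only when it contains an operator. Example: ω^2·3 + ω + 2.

ω + 3

base 3: 6 = 2·3; at 4: 2·4 = 8; next = 7
base 4: 7 = 4 + 3; at 5: 5 + 3 = 8; next = 7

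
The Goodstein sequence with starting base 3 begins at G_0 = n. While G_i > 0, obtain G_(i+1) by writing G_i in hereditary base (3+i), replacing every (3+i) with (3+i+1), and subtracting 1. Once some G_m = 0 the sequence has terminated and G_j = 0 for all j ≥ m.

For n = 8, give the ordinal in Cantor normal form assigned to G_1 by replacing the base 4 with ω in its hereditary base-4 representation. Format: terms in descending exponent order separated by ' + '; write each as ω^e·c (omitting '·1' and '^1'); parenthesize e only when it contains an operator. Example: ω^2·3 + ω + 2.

i=0: 8 = 2·3 + 2 (b=3); 3→4: 2·4 + 2 = 10; 10−1 = 9
i=1: 9 = 2·4 + 1 (b=4); 4→5: 2·5 + 1 = 11; 11−1 = 10

ω·2 + 1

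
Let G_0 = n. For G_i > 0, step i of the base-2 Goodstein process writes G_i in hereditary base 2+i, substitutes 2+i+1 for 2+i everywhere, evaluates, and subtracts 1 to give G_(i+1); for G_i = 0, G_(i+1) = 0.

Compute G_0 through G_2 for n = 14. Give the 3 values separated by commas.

14, 110, 1281

base 2: 14 = 2^(2 + 1) + 2^2 + 2; at 3: 3^(3 + 1) + 3^3 + 3 = 111; next = 110
base 3: 110 = 3^(3 + 1) + 3^3 + 2; at 4: 4^(4 + 1) + 4^4 + 2 = 1282; next = 1281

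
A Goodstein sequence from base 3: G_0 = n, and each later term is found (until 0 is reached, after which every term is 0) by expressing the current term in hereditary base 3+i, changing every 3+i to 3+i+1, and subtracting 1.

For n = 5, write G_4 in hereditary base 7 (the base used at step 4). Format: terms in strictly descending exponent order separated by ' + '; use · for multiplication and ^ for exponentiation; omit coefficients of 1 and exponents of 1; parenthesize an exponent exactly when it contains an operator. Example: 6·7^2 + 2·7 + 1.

4

(0) 5|_3 = 3 + 2 ↦ 4 + 2|_4 = 6 ⇒ 5
(1) 5|_4 = 4 + 1 ↦ 5 + 1|_5 = 6 ⇒ 5
(2) 5|_5 = 5 ↦ 6|_6 = 6 ⇒ 5
(3) 5|_6 = 5 ↦ 5|_7 = 5 ⇒ 4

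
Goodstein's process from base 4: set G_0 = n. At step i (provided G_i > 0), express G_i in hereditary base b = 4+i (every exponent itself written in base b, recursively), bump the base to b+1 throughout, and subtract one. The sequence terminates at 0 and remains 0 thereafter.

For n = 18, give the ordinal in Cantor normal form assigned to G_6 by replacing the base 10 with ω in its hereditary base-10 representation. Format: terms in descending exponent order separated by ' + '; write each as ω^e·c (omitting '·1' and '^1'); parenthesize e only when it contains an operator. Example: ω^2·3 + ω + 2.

ω·6 + 3

step 0: 18 = 4^2 + 2; sub 5 for 4: 5^2 + 2; = 27; G_1 = 27−1 = 26
step 1: 26 = 5^2 + 1; sub 6 for 5: 6^2 + 1; = 37; G_2 = 37−1 = 36
step 2: 36 = 6^2; sub 7 for 6: 7^2; = 49; G_3 = 49−1 = 48
step 3: 48 = 6·7 + 6; sub 8 for 7: 6·8 + 6; = 54; G_4 = 54−1 = 53
step 4: 53 = 6·8 + 5; sub 9 for 8: 6·9 + 5; = 59; G_5 = 59−1 = 58
step 5: 58 = 6·9 + 4; sub 10 for 9: 6·10 + 4; = 64; G_6 = 64−1 = 63
step 6: 63 = 6·10 + 3; sub 11 for 10: 6·11 + 3; = 69; G_7 = 69−1 = 68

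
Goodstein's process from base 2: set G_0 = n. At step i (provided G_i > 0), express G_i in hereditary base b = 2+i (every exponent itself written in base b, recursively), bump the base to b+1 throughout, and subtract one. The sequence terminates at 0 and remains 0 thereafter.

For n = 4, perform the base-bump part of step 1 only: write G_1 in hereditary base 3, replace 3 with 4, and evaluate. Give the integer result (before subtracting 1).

42

step 0: 4 = 2^2; sub 3 for 2: 3^3; = 27; G_1 = 27−1 = 26
step 1: 26 = 2·3^2 + 2·3 + 2; sub 4 for 3: 2·4^2 + 2·4 + 2; = 42; G_2 = 42−1 = 41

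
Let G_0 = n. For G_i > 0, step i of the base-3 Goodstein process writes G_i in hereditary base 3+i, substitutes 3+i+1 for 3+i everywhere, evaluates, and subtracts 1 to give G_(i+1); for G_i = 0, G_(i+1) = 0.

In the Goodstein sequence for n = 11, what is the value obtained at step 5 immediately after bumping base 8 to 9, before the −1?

48

step 0: 11 = 3^2 + 2; sub 4 for 3: 4^2 + 2; = 18; G_1 = 18−1 = 17
step 1: 17 = 4^2 + 1; sub 5 for 4: 5^2 + 1; = 26; G_2 = 26−1 = 25
step 2: 25 = 5^2; sub 6 for 5: 6^2; = 36; G_3 = 36−1 = 35
step 3: 35 = 5·6 + 5; sub 7 for 6: 5·7 + 5; = 40; G_4 = 40−1 = 39
step 4: 39 = 5·7 + 4; sub 8 for 7: 5·8 + 4; = 44; G_5 = 44−1 = 43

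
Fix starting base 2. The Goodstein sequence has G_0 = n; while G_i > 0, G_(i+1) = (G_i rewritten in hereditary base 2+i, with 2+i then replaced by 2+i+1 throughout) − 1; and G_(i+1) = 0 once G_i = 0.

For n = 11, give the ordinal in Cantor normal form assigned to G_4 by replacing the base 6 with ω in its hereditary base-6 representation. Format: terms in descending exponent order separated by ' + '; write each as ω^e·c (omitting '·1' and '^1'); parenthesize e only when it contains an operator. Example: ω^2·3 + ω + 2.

ω^(ω + 1) + 1

[0] 11 ≡ 2^(2 + 1) + 2 + 1 (base 2). Lift 3: 85. −1: 84.
[1] 84 ≡ 3^(3 + 1) + 3 (base 3). Lift 4: 1028. −1: 1027.
[2] 1027 ≡ 4^(4 + 1) + 3 (base 4). Lift 5: 15628. −1: 15627.
[3] 15627 ≡ 5^(5 + 1) + 2 (base 5). Lift 6: 279938. −1: 279937.
[4] 279937 ≡ 6^(6 + 1) + 1 (base 6). Lift 7: 5764802. −1: 5764801.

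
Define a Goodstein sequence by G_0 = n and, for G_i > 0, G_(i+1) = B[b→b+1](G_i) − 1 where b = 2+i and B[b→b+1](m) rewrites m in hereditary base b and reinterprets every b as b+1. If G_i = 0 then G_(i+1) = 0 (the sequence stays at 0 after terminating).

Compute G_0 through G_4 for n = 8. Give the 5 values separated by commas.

8, 80, 553, 6310, 93395

base 2: 8 = 2^(2 + 1); at 3: 3^(3 + 1) = 81; next = 80
base 3: 80 = 2·3^3 + 2·3^2 + 2·3 + 2; at 4: 2·4^4 + 2·4^2 + 2·4 + 2 = 554; next = 553
base 4: 553 = 2·4^4 + 2·4^2 + 2·4 + 1; at 5: 2·5^5 + 2·5^2 + 2·5 + 1 = 6311; next = 6310
base 5: 6310 = 2·5^5 + 2·5^2 + 2·5; at 6: 2·6^6 + 2·6^2 + 2·6 = 93396; next = 93395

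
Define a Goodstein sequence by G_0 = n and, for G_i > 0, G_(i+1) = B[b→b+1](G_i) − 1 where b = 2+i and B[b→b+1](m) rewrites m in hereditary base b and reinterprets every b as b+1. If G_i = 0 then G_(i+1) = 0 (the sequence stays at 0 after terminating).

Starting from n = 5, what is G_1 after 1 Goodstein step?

step 0: 5 = 2^2 + 1; sub 3 for 2: 3^3 + 1; = 28; G_1 = 28−1 = 27
step 1: 27 = 3^3; sub 4 for 3: 4^4; = 256; G_2 = 256−1 = 255

27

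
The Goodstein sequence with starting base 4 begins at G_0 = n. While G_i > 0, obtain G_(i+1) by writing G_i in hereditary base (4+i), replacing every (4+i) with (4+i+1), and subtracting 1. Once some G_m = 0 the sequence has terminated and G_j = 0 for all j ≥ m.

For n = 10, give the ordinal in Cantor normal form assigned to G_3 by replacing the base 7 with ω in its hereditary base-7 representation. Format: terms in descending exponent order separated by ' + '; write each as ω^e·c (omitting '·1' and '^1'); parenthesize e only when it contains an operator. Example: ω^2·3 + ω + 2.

[0] 10 ≡ 2·4 + 2 (base 4). Lift 5: 12. −1: 11.
[1] 11 ≡ 2·5 + 1 (base 5). Lift 6: 13. −1: 12.
[2] 12 ≡ 2·6 (base 6). Lift 7: 14. −1: 13.

ω + 6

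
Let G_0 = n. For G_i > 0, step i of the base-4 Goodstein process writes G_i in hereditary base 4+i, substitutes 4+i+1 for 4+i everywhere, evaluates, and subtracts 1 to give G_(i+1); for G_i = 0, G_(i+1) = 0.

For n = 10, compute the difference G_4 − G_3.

0

i=0: 10 = 2·4 + 2 (b=4); 4→5: 2·5 + 2 = 12; 12−1 = 11
i=1: 11 = 2·5 + 1 (b=5); 5→6: 2·6 + 1 = 13; 13−1 = 12
i=2: 12 = 2·6 (b=6); 6→7: 2·7 = 14; 14−1 = 13
i=3: 13 = 7 + 6 (b=7); 7→8: 8 + 6 = 14; 14−1 = 13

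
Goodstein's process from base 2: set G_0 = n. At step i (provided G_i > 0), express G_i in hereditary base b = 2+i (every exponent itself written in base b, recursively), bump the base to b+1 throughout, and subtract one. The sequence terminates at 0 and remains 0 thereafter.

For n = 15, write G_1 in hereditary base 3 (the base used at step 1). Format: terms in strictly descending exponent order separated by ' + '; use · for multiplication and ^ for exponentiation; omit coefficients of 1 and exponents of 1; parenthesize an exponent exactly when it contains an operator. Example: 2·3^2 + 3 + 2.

3^(3 + 1) + 3^3 + 3

step 0: 15 = 2^(2 + 1) + 2^2 + 2 + 1; sub 3 for 2: 3^(3 + 1) + 3^3 + 3 + 1; = 112; G_1 = 112−1 = 111
step 1: 111 = 3^(3 + 1) + 3^3 + 3; sub 4 for 3: 4^(4 + 1) + 4^4 + 4; = 1284; G_2 = 1284−1 = 1283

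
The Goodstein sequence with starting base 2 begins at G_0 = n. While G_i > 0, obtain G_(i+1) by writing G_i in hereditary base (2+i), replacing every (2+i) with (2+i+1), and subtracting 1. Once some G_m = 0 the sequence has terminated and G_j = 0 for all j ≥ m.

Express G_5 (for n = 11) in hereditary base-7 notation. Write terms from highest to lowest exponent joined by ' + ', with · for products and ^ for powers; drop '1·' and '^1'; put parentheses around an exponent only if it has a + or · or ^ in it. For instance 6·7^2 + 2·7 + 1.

G_0=11  [base 2] 2^(2 + 1) + 2 + 1  →[2↦3]→  3^(3 + 1) + 3 + 1 = 85  −1 ⇒ G_1=84
G_1=84  [base 3] 3^(3 + 1) + 3  →[3↦4]→  4^(4 + 1) + 4 = 1028  −1 ⇒ G_2=1027
G_2=1027  [base 4] 4^(4 + 1) + 3  →[4↦5]→  5^(5 + 1) + 3 = 15628  −1 ⇒ G_3=15627
G_3=15627  [base 5] 5^(5 + 1) + 2  →[5↦6]→  6^(6 + 1) + 2 = 279938  −1 ⇒ G_4=279937
G_4=279937  [base 6] 6^(6 + 1) + 1  →[6↦7]→  7^(7 + 1) + 1 = 5764802  −1 ⇒ G_5=5764801
G_5=5764801  [base 7] 7^(7 + 1)  →[7↦8]→  8^(8 + 1) = 134217728  −1 ⇒ G_6=134217727

7^(7 + 1)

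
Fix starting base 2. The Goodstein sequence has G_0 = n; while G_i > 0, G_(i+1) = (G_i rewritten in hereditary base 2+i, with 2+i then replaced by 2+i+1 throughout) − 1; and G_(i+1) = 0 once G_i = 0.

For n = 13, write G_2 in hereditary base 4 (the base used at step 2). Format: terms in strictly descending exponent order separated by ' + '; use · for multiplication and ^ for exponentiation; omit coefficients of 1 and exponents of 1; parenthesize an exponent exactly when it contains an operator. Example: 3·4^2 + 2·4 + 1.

4^(4 + 1) + 3·4^3 + 3·4^2 + 3·4 + 3

13 —HB2→ 2^(2 + 1) + 2^2 + 1 —bump→ 3^(3 + 1) + 3^3 + 1 = 109 —(−1)→ 108
108 —HB3→ 3^(3 + 1) + 3^3 —bump→ 4^(4 + 1) + 4^4 = 1280 —(−1)→ 1279
1279 —HB4→ 4^(4 + 1) + 3·4^3 + 3·4^2 + 3·4 + 3 —bump→ 5^(5 + 1) + 3·5^3 + 3·5^2 + 3·5 + 3 = 16093 —(−1)→ 16092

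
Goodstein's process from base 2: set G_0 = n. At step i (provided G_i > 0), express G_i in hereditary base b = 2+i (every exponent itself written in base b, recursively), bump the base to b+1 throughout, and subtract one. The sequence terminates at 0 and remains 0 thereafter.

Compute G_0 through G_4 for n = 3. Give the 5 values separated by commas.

3, 3, 3, 2, 1

3 —HB2→ 2 + 1 —bump→ 3 + 1 = 4 —(−1)→ 3
3 —HB3→ 3 —bump→ 4 = 4 —(−1)→ 3
3 —HB4→ 3 —bump→ 3 = 3 —(−1)→ 2
2 —HB5→ 2 —bump→ 2 = 2 —(−1)→ 1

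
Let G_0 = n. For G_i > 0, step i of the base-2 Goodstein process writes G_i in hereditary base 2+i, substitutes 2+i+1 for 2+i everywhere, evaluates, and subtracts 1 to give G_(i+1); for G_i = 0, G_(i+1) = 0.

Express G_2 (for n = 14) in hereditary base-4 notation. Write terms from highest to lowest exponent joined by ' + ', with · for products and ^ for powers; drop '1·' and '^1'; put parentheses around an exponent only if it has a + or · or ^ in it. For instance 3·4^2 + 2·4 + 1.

base 2: 14 = 2^(2 + 1) + 2^2 + 2; at 3: 3^(3 + 1) + 3^3 + 3 = 111; next = 110
base 3: 110 = 3^(3 + 1) + 3^3 + 2; at 4: 4^(4 + 1) + 4^4 + 2 = 1282; next = 1281
base 4: 1281 = 4^(4 + 1) + 4^4 + 1; at 5: 5^(5 + 1) + 5^5 + 1 = 18751; next = 18750

4^(4 + 1) + 4^4 + 1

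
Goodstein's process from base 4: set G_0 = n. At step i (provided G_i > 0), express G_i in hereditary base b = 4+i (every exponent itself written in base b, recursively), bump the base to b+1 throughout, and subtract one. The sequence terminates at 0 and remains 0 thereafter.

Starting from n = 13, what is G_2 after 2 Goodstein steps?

17

i=0: 13 = 3·4 + 1 (b=4); 4→5: 3·5 + 1 = 16; 16−1 = 15
i=1: 15 = 3·5 (b=5); 5→6: 3·6 = 18; 18−1 = 17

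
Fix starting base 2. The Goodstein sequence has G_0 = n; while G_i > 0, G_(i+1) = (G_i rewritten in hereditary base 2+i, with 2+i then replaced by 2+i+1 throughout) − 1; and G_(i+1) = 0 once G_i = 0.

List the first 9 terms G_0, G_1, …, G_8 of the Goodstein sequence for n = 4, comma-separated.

G_0=4  [base 2] 2^2  →[2↦3]→  3^3 = 27  −1 ⇒ G_1=26
G_1=26  [base 3] 2·3^2 + 2·3 + 2  →[3↦4]→  2·4^2 + 2·4 + 2 = 42  −1 ⇒ G_2=41
G_2=41  [base 4] 2·4^2 + 2·4 + 1  →[4↦5]→  2·5^2 + 2·5 + 1 = 61  −1 ⇒ G_3=60
G_3=60  [base 5] 2·5^2 + 2·5  →[5↦6]→  2·6^2 + 2·6 = 84  −1 ⇒ G_4=83
G_4=83  [base 6] 2·6^2 + 6 + 5  →[6↦7]→  2·7^2 + 7 + 5 = 110  −1 ⇒ G_5=109
G_5=109  [base 7] 2·7^2 + 7 + 4  →[7↦8]→  2·8^2 + 8 + 4 = 140  −1 ⇒ G_6=139
G_6=139  [base 8] 2·8^2 + 8 + 3  →[8↦9]→  2·9^2 + 9 + 3 = 174  −1 ⇒ G_7=173
G_7=173  [base 9] 2·9^2 + 9 + 2  →[9↦10]→  2·10^2 + 10 + 2 = 212  −1 ⇒ G_8=211

4, 26, 41, 60, 83, 109, 139, 173, 211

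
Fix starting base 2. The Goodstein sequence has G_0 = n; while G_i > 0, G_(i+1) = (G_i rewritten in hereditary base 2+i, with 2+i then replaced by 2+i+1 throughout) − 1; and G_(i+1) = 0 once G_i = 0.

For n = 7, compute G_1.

G_0 = 7. HB_2(7) = 2^2 + 2 + 1. Bump = 31. G_1 = 30.
G_1 = 30. HB_3(30) = 3^3 + 3. Bump = 260. G_2 = 259.

30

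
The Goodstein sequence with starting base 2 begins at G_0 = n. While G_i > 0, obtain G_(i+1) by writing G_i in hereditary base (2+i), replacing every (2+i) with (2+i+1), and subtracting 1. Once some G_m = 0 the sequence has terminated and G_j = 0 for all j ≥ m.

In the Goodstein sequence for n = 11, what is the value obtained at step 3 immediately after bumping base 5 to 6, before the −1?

base 2: 11 = 2^(2 + 1) + 2 + 1; at 3: 3^(3 + 1) + 3 + 1 = 85; next = 84
base 3: 84 = 3^(3 + 1) + 3; at 4: 4^(4 + 1) + 4 = 1028; next = 1027
base 4: 1027 = 4^(4 + 1) + 3; at 5: 5^(5 + 1) + 3 = 15628; next = 15627
base 5: 15627 = 5^(5 + 1) + 2; at 6: 6^(6 + 1) + 2 = 279938; next = 279937

279938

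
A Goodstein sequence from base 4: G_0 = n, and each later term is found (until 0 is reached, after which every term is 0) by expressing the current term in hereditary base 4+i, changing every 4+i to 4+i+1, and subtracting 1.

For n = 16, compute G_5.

36

[0] 16 ≡ 4^2 (base 4). Lift 5: 25. −1: 24.
[1] 24 ≡ 4·5 + 4 (base 5). Lift 6: 28. −1: 27.
[2] 27 ≡ 4·6 + 3 (base 6). Lift 7: 31. −1: 30.
[3] 30 ≡ 4·7 + 2 (base 7). Lift 8: 34. −1: 33.
[4] 33 ≡ 4·8 + 1 (base 8). Lift 9: 37. −1: 36.
[5] 36 ≡ 4·9 (base 9). Lift 10: 40. −1: 39.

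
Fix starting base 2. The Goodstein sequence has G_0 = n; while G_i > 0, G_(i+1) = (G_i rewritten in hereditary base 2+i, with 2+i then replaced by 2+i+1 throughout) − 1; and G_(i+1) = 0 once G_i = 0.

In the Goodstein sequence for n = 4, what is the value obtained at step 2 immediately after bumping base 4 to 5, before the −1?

[0] 4 ≡ 2^2 (base 2). Lift 3: 27. −1: 26.
[1] 26 ≡ 2·3^2 + 2·3 + 2 (base 3). Lift 4: 42. −1: 41.
[2] 41 ≡ 2·4^2 + 2·4 + 1 (base 4). Lift 5: 61. −1: 60.

61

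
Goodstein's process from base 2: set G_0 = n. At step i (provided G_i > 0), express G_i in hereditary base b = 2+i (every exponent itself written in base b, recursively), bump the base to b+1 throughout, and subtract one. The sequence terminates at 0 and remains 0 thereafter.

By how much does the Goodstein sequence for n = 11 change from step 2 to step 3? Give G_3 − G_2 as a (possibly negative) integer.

14600

[0] 11 ≡ 2^(2 + 1) + 2 + 1 (base 2). Lift 3: 85. −1: 84.
[1] 84 ≡ 3^(3 + 1) + 3 (base 3). Lift 4: 1028. −1: 1027.
[2] 1027 ≡ 4^(4 + 1) + 3 (base 4). Lift 5: 15628. −1: 15627.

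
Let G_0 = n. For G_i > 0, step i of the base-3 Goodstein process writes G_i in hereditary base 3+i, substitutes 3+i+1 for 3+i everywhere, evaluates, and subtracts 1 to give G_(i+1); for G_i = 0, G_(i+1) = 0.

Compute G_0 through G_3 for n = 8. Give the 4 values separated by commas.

8, 9, 10, 11

(0) 8|_3 = 2·3 + 2 ↦ 2·4 + 2|_4 = 10 ⇒ 9
(1) 9|_4 = 2·4 + 1 ↦ 2·5 + 1|_5 = 11 ⇒ 10
(2) 10|_5 = 2·5 ↦ 2·6|_6 = 12 ⇒ 11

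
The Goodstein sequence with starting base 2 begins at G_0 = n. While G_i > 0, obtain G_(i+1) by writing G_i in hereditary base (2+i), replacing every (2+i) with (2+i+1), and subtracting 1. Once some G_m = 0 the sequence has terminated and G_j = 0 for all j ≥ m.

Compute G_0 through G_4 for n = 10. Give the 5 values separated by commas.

10, 83, 1025, 15625, 279935

[0] 10 ≡ 2^(2 + 1) + 2 (base 2). Lift 3: 84. −1: 83.
[1] 83 ≡ 3^(3 + 1) + 2 (base 3). Lift 4: 1026. −1: 1025.
[2] 1025 ≡ 4^(4 + 1) + 1 (base 4). Lift 5: 15626. −1: 15625.
[3] 15625 ≡ 5^(5 + 1) (base 5). Lift 6: 279936. −1: 279935.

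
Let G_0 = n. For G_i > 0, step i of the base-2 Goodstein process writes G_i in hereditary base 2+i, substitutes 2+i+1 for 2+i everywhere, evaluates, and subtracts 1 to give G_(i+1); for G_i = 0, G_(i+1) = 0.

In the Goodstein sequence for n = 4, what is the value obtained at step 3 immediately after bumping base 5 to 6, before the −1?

4 —HB2→ 2^2 —bump→ 3^3 = 27 —(−1)→ 26
26 —HB3→ 2·3^2 + 2·3 + 2 —bump→ 2·4^2 + 2·4 + 2 = 42 —(−1)→ 41
41 —HB4→ 2·4^2 + 2·4 + 1 —bump→ 2·5^2 + 2·5 + 1 = 61 —(−1)→ 60
60 —HB5→ 2·5^2 + 2·5 —bump→ 2·6^2 + 2·6 = 84 —(−1)→ 83

84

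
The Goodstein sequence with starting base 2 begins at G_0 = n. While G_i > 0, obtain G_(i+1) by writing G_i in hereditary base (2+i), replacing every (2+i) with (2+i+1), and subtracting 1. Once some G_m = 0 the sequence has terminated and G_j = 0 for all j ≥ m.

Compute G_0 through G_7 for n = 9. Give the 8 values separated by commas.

9, 81, 1023, 9842, 140743, 2471826, 50333399, 1162263921

G_0 = 9. HB_2(9) = 2^(2 + 1) + 1. Bump = 82. G_1 = 81.
G_1 = 81. HB_3(81) = 3^(3 + 1). Bump = 1024. G_2 = 1023.
G_2 = 1023. HB_4(1023) = 3·4^4 + 3·4^3 + 3·4^2 + 3·4 + 3. Bump = 9843. G_3 = 9842.
G_3 = 9842. HB_5(9842) = 3·5^5 + 3·5^3 + 3·5^2 + 3·5 + 2. Bump = 140744. G_4 = 140743.
G_4 = 140743. HB_6(140743) = 3·6^6 + 3·6^3 + 3·6^2 + 3·6 + 1. Bump = 2471827. G_5 = 2471826.
G_5 = 2471826. HB_7(2471826) = 3·7^7 + 3·7^3 + 3·7^2 + 3·7. Bump = 50333400. G_6 = 50333399.
G_6 = 50333399. HB_8(50333399) = 3·8^8 + 3·8^3 + 3·8^2 + 2·8 + 7. Bump = 1162263922. G_7 = 1162263921.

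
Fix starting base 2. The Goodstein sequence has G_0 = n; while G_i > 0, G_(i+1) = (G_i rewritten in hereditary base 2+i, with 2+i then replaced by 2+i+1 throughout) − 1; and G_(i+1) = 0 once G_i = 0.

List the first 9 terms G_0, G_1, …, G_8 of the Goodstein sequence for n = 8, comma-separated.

8, 80, 553, 6310, 93395, 1647195, 33554571, 774841151, 20000000211

[0] 8 ≡ 2^(2 + 1) (base 2). Lift 3: 81. −1: 80.
[1] 80 ≡ 2·3^3 + 2·3^2 + 2·3 + 2 (base 3). Lift 4: 554. −1: 553.
[2] 553 ≡ 2·4^4 + 2·4^2 + 2·4 + 1 (base 4). Lift 5: 6311. −1: 6310.
[3] 6310 ≡ 2·5^5 + 2·5^2 + 2·5 (base 5). Lift 6: 93396. −1: 93395.
[4] 93395 ≡ 2·6^6 + 2·6^2 + 6 + 5 (base 6). Lift 7: 1647196. −1: 1647195.
[5] 1647195 ≡ 2·7^7 + 2·7^2 + 7 + 4 (base 7). Lift 8: 33554572. −1: 33554571.
[6] 33554571 ≡ 2·8^8 + 2·8^2 + 8 + 3 (base 8). Lift 9: 774841152. −1: 774841151.
[7] 774841151 ≡ 2·9^9 + 2·9^2 + 9 + 2 (base 9). Lift 10: 20000000212. −1: 20000000211.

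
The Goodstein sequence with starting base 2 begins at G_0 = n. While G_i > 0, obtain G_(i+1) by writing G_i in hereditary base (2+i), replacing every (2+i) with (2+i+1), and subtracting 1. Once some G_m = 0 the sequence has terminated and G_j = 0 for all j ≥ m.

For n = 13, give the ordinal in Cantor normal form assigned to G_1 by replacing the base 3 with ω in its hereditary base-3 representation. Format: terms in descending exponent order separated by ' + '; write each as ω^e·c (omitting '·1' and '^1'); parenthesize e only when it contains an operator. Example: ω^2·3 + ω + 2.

step 0: 13 = 2^(2 + 1) + 2^2 + 1; sub 3 for 2: 3^(3 + 1) + 3^3 + 1; = 109; G_1 = 109−1 = 108
step 1: 108 = 3^(3 + 1) + 3^3; sub 4 for 3: 4^(4 + 1) + 4^4; = 1280; G_2 = 1280−1 = 1279

ω^(ω + 1) + ω^ω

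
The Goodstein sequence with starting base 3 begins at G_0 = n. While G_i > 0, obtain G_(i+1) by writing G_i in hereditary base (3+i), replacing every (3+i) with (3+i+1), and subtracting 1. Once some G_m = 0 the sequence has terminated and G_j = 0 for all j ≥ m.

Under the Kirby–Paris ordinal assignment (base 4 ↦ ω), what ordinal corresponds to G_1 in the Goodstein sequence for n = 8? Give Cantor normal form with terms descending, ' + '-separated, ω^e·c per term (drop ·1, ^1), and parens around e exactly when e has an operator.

ω·2 + 1

(0) 8|_3 = 2·3 + 2 ↦ 2·4 + 2|_4 = 10 ⇒ 9
(1) 9|_4 = 2·4 + 1 ↦ 2·5 + 1|_5 = 11 ⇒ 10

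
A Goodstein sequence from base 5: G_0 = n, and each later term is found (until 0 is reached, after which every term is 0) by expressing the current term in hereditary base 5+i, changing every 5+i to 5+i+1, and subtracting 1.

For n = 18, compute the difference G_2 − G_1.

2

step 0: 18 = 3·5 + 3; sub 6 for 5: 3·6 + 3; = 21; G_1 = 21−1 = 20
step 1: 20 = 3·6 + 2; sub 7 for 6: 3·7 + 2; = 23; G_2 = 23−1 = 22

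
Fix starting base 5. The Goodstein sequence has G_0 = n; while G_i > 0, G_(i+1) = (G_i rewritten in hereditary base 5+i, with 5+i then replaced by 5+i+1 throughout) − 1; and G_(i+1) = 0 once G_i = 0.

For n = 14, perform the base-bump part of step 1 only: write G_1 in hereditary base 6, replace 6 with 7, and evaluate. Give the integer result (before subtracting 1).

17

G_0=14  [base 5] 2·5 + 4  →[5↦6]→  2·6 + 4 = 16  −1 ⇒ G_1=15
G_1=15  [base 6] 2·6 + 3  →[6↦7]→  2·7 + 3 = 17  −1 ⇒ G_2=16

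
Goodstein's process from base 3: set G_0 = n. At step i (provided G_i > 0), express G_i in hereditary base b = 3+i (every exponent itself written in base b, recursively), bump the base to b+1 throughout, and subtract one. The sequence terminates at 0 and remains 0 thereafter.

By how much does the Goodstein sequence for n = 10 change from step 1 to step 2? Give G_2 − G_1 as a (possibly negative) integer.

G_0=10  [base 3] 3^2 + 1  →[3↦4]→  4^2 + 1 = 17  −1 ⇒ G_1=16
G_1=16  [base 4] 4^2  →[4↦5]→  5^2 = 25  −1 ⇒ G_2=24

8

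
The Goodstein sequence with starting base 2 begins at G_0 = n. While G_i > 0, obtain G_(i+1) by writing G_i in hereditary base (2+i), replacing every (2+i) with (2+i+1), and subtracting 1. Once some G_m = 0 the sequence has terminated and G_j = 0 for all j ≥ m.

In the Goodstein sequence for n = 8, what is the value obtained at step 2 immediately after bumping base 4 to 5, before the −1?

base 2: 8 = 2^(2 + 1); at 3: 3^(3 + 1) = 81; next = 80
base 3: 80 = 2·3^3 + 2·3^2 + 2·3 + 2; at 4: 2·4^4 + 2·4^2 + 2·4 + 2 = 554; next = 553
base 4: 553 = 2·4^4 + 2·4^2 + 2·4 + 1; at 5: 2·5^5 + 2·5^2 + 2·5 + 1 = 6311; next = 6310

6311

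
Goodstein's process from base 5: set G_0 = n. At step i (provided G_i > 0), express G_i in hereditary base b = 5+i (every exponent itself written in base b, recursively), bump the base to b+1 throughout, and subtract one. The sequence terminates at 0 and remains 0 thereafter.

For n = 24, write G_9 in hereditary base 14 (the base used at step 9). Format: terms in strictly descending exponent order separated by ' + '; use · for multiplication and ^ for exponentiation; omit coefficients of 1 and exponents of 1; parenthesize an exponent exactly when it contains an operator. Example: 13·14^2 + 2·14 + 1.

3·14 + 5

G_0 = 24. HB_5(24) = 4·5 + 4. Bump = 28. G_1 = 27.
G_1 = 27. HB_6(27) = 4·6 + 3. Bump = 31. G_2 = 30.
G_2 = 30. HB_7(30) = 4·7 + 2. Bump = 34. G_3 = 33.
G_3 = 33. HB_8(33) = 4·8 + 1. Bump = 37. G_4 = 36.
G_4 = 36. HB_9(36) = 4·9. Bump = 40. G_5 = 39.
G_5 = 39. HB_10(39) = 3·10 + 9. Bump = 42. G_6 = 41.
G_6 = 41. HB_11(41) = 3·11 + 8. Bump = 44. G_7 = 43.
G_7 = 43. HB_12(43) = 3·12 + 7. Bump = 46. G_8 = 45.
G_8 = 45. HB_13(45) = 3·13 + 6. Bump = 48. G_9 = 47.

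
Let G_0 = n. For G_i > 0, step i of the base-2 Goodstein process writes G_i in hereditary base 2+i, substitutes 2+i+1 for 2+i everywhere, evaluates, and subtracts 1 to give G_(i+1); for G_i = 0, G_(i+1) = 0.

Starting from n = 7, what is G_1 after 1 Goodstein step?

base 2: 7 = 2^2 + 2 + 1; at 3: 3^3 + 3 + 1 = 31; next = 30
base 3: 30 = 3^3 + 3; at 4: 4^4 + 4 = 260; next = 259

30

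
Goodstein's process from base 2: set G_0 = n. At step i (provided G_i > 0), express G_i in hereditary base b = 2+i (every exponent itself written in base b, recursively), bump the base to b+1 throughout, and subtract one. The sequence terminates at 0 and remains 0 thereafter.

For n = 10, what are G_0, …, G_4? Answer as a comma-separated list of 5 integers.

step 0: 10 = 2^(2 + 1) + 2; sub 3 for 2: 3^(3 + 1) + 3; = 84; G_1 = 84−1 = 83
step 1: 83 = 3^(3 + 1) + 2; sub 4 for 3: 4^(4 + 1) + 2; = 1026; G_2 = 1026−1 = 1025
step 2: 1025 = 4^(4 + 1) + 1; sub 5 for 4: 5^(5 + 1) + 1; = 15626; G_3 = 15626−1 = 15625
step 3: 15625 = 5^(5 + 1); sub 6 for 5: 6^(6 + 1); = 279936; G_4 = 279936−1 = 279935

10, 83, 1025, 15625, 279935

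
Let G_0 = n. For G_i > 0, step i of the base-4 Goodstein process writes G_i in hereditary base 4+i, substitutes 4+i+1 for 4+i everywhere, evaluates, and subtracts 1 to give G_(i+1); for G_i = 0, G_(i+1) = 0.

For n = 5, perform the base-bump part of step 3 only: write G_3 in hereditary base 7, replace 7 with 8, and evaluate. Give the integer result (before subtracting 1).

4

(0) 5|_4 = 4 + 1 ↦ 5 + 1|_5 = 6 ⇒ 5
(1) 5|_5 = 5 ↦ 6|_6 = 6 ⇒ 5
(2) 5|_6 = 5 ↦ 5|_7 = 5 ⇒ 4
(3) 4|_7 = 4 ↦ 4|_8 = 4 ⇒ 3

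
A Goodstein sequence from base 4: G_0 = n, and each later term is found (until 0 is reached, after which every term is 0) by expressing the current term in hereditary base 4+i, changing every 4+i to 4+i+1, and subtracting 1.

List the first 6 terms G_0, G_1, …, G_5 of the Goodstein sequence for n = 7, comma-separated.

G_0 = 7. HB_4(7) = 4 + 3. Bump = 8. G_1 = 7.
G_1 = 7. HB_5(7) = 5 + 2. Bump = 8. G_2 = 7.
G_2 = 7. HB_6(7) = 6 + 1. Bump = 8. G_3 = 7.
G_3 = 7. HB_7(7) = 7. Bump = 8. G_4 = 7.
G_4 = 7. HB_8(7) = 7. Bump = 7. G_5 = 6.

7, 7, 7, 7, 7, 6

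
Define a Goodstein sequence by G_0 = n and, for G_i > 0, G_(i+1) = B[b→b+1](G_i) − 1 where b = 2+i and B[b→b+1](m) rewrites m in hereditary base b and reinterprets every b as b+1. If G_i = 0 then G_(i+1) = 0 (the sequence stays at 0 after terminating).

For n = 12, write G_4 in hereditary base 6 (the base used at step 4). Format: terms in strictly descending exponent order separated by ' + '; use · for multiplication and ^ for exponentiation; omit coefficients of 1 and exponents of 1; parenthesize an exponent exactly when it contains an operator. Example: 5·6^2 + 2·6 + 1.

G_0=12  [base 2] 2^(2 + 1) + 2^2  →[2↦3]→  3^(3 + 1) + 3^3 = 108  −1 ⇒ G_1=107
G_1=107  [base 3] 3^(3 + 1) + 2·3^2 + 2·3 + 2  →[3↦4]→  4^(4 + 1) + 2·4^2 + 2·4 + 2 = 1066  −1 ⇒ G_2=1065
G_2=1065  [base 4] 4^(4 + 1) + 2·4^2 + 2·4 + 1  →[4↦5]→  5^(5 + 1) + 2·5^2 + 2·5 + 1 = 15686  −1 ⇒ G_3=15685
G_3=15685  [base 5] 5^(5 + 1) + 2·5^2 + 2·5  →[5↦6]→  6^(6 + 1) + 2·6^2 + 2·6 = 280020  −1 ⇒ G_4=280019
G_4=280019  [base 6] 6^(6 + 1) + 2·6^2 + 6 + 5  →[6↦7]→  7^(7 + 1) + 2·7^2 + 7 + 5 = 5764911  −1 ⇒ G_5=5764910

6^(6 + 1) + 2·6^2 + 6 + 5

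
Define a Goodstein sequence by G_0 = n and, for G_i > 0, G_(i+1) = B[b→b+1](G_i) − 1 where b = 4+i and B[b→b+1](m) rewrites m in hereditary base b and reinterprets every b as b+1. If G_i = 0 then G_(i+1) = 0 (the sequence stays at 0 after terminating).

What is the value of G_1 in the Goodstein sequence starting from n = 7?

7

[0] 7 ≡ 4 + 3 (base 4). Lift 5: 8. −1: 7.
[1] 7 ≡ 5 + 2 (base 5). Lift 6: 8. −1: 7.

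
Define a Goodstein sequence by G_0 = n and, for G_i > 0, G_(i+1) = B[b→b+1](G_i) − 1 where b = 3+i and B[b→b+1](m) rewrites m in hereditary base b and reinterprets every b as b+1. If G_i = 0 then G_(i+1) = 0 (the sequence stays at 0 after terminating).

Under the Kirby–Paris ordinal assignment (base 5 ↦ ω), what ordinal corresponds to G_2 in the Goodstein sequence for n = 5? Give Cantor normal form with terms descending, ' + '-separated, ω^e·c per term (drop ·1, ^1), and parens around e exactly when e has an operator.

ω

i=0: 5 = 3 + 2 (b=3); 3→4: 4 + 2 = 6; 6−1 = 5
i=1: 5 = 4 + 1 (b=4); 4→5: 5 + 1 = 6; 6−1 = 5
i=2: 5 = 5 (b=5); 5→6: 6 = 6; 6−1 = 5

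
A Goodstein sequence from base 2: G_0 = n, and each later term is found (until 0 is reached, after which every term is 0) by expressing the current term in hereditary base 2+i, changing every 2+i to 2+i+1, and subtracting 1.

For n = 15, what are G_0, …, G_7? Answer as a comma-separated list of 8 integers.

15, 111, 1283, 18752, 326593, 6588344, 150994943, 3524450280

G_0 = 15. HB_2(15) = 2^(2 + 1) + 2^2 + 2 + 1. Bump = 112. G_1 = 111.
G_1 = 111. HB_3(111) = 3^(3 + 1) + 3^3 + 3. Bump = 1284. G_2 = 1283.
G_2 = 1283. HB_4(1283) = 4^(4 + 1) + 4^4 + 3. Bump = 18753. G_3 = 18752.
G_3 = 18752. HB_5(18752) = 5^(5 + 1) + 5^5 + 2. Bump = 326594. G_4 = 326593.
G_4 = 326593. HB_6(326593) = 6^(6 + 1) + 6^6 + 1. Bump = 6588345. G_5 = 6588344.
G_5 = 6588344. HB_7(6588344) = 7^(7 + 1) + 7^7. Bump = 150994944. G_6 = 150994943.
G_6 = 150994943. HB_8(150994943) = 8^(8 + 1) + 7·8^7 + 7·8^6 + 7·8^5 + 7·8^4 + 7·8^3 + 7·8^2 + 7·8 + 7. Bump = 3524450281. G_7 = 3524450280.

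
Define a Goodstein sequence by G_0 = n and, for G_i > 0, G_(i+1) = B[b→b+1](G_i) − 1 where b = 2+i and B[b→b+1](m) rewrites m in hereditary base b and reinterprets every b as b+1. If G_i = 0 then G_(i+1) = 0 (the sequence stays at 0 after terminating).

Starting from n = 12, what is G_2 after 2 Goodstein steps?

1065

i=0: 12 = 2^(2 + 1) + 2^2 (b=2); 2→3: 3^(3 + 1) + 3^3 = 108; 108−1 = 107
i=1: 107 = 3^(3 + 1) + 2·3^2 + 2·3 + 2 (b=3); 3→4: 4^(4 + 1) + 2·4^2 + 2·4 + 2 = 1066; 1066−1 = 1065
i=2: 1065 = 4^(4 + 1) + 2·4^2 + 2·4 + 1 (b=4); 4→5: 5^(5 + 1) + 2·5^2 + 2·5 + 1 = 15686; 15686−1 = 15685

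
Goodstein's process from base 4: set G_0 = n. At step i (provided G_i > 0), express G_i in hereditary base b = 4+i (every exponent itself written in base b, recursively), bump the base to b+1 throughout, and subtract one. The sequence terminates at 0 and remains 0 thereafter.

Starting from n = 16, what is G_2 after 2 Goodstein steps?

i=0: 16 = 4^2 (b=4); 4→5: 5^2 = 25; 25−1 = 24
i=1: 24 = 4·5 + 4 (b=5); 5→6: 4·6 + 4 = 28; 28−1 = 27
i=2: 27 = 4·6 + 3 (b=6); 6→7: 4·7 + 3 = 31; 31−1 = 30

27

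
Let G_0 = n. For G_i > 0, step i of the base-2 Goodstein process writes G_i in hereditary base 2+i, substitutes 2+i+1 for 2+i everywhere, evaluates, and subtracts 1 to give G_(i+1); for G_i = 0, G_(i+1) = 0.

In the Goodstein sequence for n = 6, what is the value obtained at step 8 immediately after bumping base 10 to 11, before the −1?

885776

G_0=6  [base 2] 2^2 + 2  →[2↦3]→  3^3 + 3 = 30  −1 ⇒ G_1=29
G_1=29  [base 3] 3^3 + 2  →[3↦4]→  4^4 + 2 = 258  −1 ⇒ G_2=257
G_2=257  [base 4] 4^4 + 1  →[4↦5]→  5^5 + 1 = 3126  −1 ⇒ G_3=3125
G_3=3125  [base 5] 5^5  →[5↦6]→  6^6 = 46656  −1 ⇒ G_4=46655
G_4=46655  [base 6] 5·6^5 + 5·6^4 + 5·6^3 + 5·6^2 + 5·6 + 5  →[6↦7]→  5·7^5 + 5·7^4 + 5·7^3 + 5·7^2 + 5·7 + 5 = 98040  −1 ⇒ G_5=98039
G_5=98039  [base 7] 5·7^5 + 5·7^4 + 5·7^3 + 5·7^2 + 5·7 + 4  →[7↦8]→  5·8^5 + 5·8^4 + 5·8^3 + 5·8^2 + 5·8 + 4 = 187244  −1 ⇒ G_6=187243
G_6=187243  [base 8] 5·8^5 + 5·8^4 + 5·8^3 + 5·8^2 + 5·8 + 3  →[8↦9]→  5·9^5 + 5·9^4 + 5·9^3 + 5·9^2 + 5·9 + 3 = 332148  −1 ⇒ G_7=332147
G_7=332147  [base 9] 5·9^5 + 5·9^4 + 5·9^3 + 5·9^2 + 5·9 + 2  →[9↦10]→  5·10^5 + 5·10^4 + 5·10^3 + 5·10^2 + 5·10 + 2 = 555552  −1 ⇒ G_8=555551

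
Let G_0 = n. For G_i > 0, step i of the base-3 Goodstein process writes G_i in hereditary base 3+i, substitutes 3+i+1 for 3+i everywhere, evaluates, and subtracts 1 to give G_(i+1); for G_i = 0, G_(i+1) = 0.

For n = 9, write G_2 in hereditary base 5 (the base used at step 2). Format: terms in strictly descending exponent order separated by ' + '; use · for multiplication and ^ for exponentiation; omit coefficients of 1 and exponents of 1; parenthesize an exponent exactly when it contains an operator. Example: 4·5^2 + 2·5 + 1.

G_0=9  [base 3] 3^2  →[3↦4]→  4^2 = 16  −1 ⇒ G_1=15
G_1=15  [base 4] 3·4 + 3  →[4↦5]→  3·5 + 3 = 18  −1 ⇒ G_2=17

3·5 + 2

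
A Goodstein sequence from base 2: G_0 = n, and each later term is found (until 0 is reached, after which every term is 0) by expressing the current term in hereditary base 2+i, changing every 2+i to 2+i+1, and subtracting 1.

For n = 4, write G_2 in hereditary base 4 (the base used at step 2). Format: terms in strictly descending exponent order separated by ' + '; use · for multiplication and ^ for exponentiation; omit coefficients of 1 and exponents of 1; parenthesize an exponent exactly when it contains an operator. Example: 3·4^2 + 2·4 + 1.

[0] 4 ≡ 2^2 (base 2). Lift 3: 27. −1: 26.
[1] 26 ≡ 2·3^2 + 2·3 + 2 (base 3). Lift 4: 42. −1: 41.
[2] 41 ≡ 2·4^2 + 2·4 + 1 (base 4). Lift 5: 61. −1: 60.

2·4^2 + 2·4 + 1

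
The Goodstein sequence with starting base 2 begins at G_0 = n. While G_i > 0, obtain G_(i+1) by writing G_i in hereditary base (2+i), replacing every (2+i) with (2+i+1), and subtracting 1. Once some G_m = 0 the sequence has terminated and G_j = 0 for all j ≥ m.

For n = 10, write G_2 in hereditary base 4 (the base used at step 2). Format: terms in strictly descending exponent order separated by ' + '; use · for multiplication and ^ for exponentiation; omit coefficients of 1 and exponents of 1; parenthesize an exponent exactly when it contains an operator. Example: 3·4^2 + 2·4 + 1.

(0) 10|_2 = 2^(2 + 1) + 2 ↦ 3^(3 + 1) + 3|_3 = 84 ⇒ 83
(1) 83|_3 = 3^(3 + 1) + 2 ↦ 4^(4 + 1) + 2|_4 = 1026 ⇒ 1025

4^(4 + 1) + 1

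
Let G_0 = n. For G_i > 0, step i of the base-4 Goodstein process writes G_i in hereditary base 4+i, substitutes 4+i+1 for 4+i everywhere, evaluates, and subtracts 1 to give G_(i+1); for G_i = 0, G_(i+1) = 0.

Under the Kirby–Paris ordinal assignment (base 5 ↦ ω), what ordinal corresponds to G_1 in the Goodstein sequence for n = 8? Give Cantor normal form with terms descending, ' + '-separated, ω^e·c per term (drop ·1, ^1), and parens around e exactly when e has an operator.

ω + 4

8 —HB4→ 2·4 —bump→ 2·5 = 10 —(−1)→ 9
9 —HB5→ 5 + 4 —bump→ 6 + 4 = 10 —(−1)→ 9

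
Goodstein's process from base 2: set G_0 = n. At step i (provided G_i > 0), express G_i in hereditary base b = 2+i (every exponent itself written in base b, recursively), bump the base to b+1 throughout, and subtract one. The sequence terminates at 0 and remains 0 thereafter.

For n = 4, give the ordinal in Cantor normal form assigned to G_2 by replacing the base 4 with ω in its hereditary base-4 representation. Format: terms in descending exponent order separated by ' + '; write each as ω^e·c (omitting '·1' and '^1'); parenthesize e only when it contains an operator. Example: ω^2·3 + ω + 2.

ω^2·2 + ω·2 + 1

[0] 4 ≡ 2^2 (base 2). Lift 3: 27. −1: 26.
[1] 26 ≡ 2·3^2 + 2·3 + 2 (base 3). Lift 4: 42. −1: 41.
[2] 41 ≡ 2·4^2 + 2·4 + 1 (base 4). Lift 5: 61. −1: 60.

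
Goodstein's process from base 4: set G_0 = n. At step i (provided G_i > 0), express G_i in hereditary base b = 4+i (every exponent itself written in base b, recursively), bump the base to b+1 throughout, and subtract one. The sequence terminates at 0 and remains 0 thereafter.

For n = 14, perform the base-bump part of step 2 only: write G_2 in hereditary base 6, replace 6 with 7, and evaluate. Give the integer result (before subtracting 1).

21

i=0: 14 = 3·4 + 2 (b=4); 4→5: 3·5 + 2 = 17; 17−1 = 16
i=1: 16 = 3·5 + 1 (b=5); 5→6: 3·6 + 1 = 19; 19−1 = 18
i=2: 18 = 3·6 (b=6); 6→7: 3·7 = 21; 21−1 = 20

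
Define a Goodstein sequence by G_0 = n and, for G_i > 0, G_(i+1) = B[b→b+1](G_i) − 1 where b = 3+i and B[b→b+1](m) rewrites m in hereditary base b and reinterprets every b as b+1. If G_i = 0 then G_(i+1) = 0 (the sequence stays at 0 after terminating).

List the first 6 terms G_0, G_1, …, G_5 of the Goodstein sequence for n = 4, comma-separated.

4, 4, 4, 3, 2, 1

[0] 4 ≡ 3 + 1 (base 3). Lift 4: 5. −1: 4.
[1] 4 ≡ 4 (base 4). Lift 5: 5. −1: 4.
[2] 4 ≡ 4 (base 5). Lift 6: 4. −1: 3.
[3] 3 ≡ 3 (base 6). Lift 7: 3. −1: 2.
[4] 2 ≡ 2 (base 7). Lift 8: 2. −1: 1.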